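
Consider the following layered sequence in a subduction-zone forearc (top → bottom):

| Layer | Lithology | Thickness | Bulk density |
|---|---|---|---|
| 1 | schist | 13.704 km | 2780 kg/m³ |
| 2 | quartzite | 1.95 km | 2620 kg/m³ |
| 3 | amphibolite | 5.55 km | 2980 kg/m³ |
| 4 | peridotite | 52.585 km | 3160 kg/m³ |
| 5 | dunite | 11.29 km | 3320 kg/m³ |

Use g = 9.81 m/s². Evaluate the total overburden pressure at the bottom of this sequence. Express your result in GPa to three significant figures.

schist: 2780 kg/m³ × 9.81 m/s² × 13704 m = 3.737×10^8 Pa = 0.3737 GPa
quartzite: 2620 kg/m³ × 9.81 m/s² × 1950 m = 5.012×10^7 Pa = 0.05012 GPa
amphibolite: 2980 kg/m³ × 9.81 m/s² × 5550 m = 1.622×10^8 Pa = 0.1622 GPa
peridotite: 3160 kg/m³ × 9.81 m/s² × 52585 m = 1.630×10^9 Pa = 1.630 GPa
dunite: 3320 kg/m³ × 9.81 m/s² × 11290 m = 3.677×10^8 Pa = 0.3677 GPa
Total = 0.3737 + 0.05012 + 0.1622 + 1.630 + 0.3677 = 2.5839 GPa

2.58 GPa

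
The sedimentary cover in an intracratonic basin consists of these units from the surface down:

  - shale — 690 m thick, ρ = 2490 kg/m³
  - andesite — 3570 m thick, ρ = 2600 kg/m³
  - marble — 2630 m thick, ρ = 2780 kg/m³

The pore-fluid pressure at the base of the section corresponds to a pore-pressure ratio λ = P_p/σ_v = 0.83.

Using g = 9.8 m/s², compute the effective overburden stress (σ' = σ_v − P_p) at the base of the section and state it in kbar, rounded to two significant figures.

Overburden (lithostatic) stress σ_v:
shale: 2490 kg/m³ × 9.8 m/s² × 690 m = 1.684×10^7 Pa = 16.84 MPa
andesite: 2600 kg/m³ × 9.8 m/s² × 3570 m = 9.096×10^7 Pa = 90.96 MPa
marble: 2780 kg/m³ × 9.8 m/s² × 2630 m = 7.165×10^7 Pa = 71.65 MPa
Total = 16.84 + 90.96 + 71.65 = 179.45 MPa
Pore pressure P_p = λ·σ_v = 0.83 × 179.5 MPa = 148.9 MPa
Effective stress σ' = σ_v − P_p = 179.5 − 148.9 = 30.507 MPa = 0.30507 kbar

0.31 kbar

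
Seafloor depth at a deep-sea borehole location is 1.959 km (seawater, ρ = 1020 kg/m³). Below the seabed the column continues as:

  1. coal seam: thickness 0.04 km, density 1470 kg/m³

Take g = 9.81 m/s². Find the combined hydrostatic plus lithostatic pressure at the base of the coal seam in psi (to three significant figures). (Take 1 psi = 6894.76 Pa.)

seawater: 1020 kg/m³ × 9.81 m/s² × 1959 m = 1.960×10^7 Pa = 2843 psi
coal seam: 1470 kg/m³ × 9.81 m/s² × 40 m = 5.768×10^5 Pa = 83.66 psi
Total = 2843 + 83.66 = 2926.7 psi

2930 psi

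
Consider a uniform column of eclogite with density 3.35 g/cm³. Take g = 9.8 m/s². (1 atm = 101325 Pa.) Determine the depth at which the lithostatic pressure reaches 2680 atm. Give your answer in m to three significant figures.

h = P/(ρg) = 2680 atm / (3350 kg/m³ × 9.8 m/s²) = 2.716×10^8 Pa / 32830 Pa/m = 8271.4 m

8270 m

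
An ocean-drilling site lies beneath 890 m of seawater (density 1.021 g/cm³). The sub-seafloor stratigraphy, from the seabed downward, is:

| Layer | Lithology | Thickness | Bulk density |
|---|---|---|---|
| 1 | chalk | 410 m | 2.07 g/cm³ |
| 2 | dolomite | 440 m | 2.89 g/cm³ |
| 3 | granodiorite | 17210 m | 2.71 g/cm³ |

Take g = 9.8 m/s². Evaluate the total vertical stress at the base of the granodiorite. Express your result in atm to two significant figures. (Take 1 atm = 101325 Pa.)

seawater: 1021 kg/m³ × 9.8 m/s² × 890 m = 8.905×10^6 Pa = 87.89 atm
chalk: 2070 kg/m³ × 9.8 m/s² × 410 m = 8.317×10^6 Pa = 82.08 atm
dolomite: 2890 kg/m³ × 9.8 m/s² × 440 m = 1.246×10^7 Pa = 123.0 atm
granodiorite: 2710 kg/m³ × 9.8 m/s² × 17210 m = 4.571×10^8 Pa = 4511 atm
Total = 87.89 + 82.08 + 123.0 + 4511 = 4803.8 atm

4800 atm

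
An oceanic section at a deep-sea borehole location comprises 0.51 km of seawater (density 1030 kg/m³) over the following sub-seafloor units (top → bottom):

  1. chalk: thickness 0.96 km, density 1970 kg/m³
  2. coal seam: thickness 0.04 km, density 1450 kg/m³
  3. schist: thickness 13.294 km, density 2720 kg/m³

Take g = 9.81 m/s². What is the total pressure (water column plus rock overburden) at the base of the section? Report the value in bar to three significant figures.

seawater: 1030 kg/m³ × 9.81 m/s² × 510 m = 5.153×10^6 Pa = 51.53 bar
chalk: 1970 kg/m³ × 9.81 m/s² × 960 m = 1.855×10^7 Pa = 185.5 bar
coal seam: 1450 kg/m³ × 9.81 m/s² × 40 m = 5.690×10^5 Pa = 5.690 bar
schist: 2720 kg/m³ × 9.81 m/s² × 13294 m = 3.547×10^8 Pa = 3547 bar
Total = 51.53 + 185.5 + 5.690 + 3547 = 3790.0 bar

3790 bar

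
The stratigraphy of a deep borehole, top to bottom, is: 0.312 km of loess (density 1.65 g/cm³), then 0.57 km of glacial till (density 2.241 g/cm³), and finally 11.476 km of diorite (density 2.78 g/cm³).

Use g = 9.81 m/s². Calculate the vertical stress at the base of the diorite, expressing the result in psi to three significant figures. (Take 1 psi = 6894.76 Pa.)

loess: 1650 kg/m³ × 9.81 m/s² × 312 m = 5.050×10^6 Pa = 732.5 psi
glacial till: 2241 kg/m³ × 9.81 m/s² × 570 m = 1.253×10^7 Pa = 1817 psi
diorite: 2780 kg/m³ × 9.81 m/s² × 11476 m = 3.130×10^8 Pa = 45393 psi
Total = 732.5 + 1817 + 45393 = 47943 psi

47900 psi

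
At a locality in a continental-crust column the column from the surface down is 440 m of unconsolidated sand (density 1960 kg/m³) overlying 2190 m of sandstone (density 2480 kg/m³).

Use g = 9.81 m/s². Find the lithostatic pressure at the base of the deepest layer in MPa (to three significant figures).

unconsolidated sand: 1960 kg/m³ × 9.81 m/s² × 440 m = 8.460×10^6 Pa = 8.460 MPa
sandstone: 2480 kg/m³ × 9.81 m/s² × 2190 m = 5.328×10^7 Pa = 53.28 MPa
Total = 8.460 + 53.28 = 61.740 MPa

61.7 MPa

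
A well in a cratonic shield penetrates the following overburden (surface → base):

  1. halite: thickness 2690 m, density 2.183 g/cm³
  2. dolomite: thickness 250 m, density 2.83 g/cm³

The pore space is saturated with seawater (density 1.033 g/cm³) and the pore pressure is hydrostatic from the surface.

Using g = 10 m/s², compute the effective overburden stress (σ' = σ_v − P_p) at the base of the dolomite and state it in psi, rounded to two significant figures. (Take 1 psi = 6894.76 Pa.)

Overburden (lithostatic) stress σ_v:
halite: 2183 kg/m³ × 10 m/s² × 2690 m = 5.872×10^7 Pa = 58.72 MPa
dolomite: 2830 kg/m³ × 10 m/s² × 250 m = 7.075×10^6 Pa = 7.075 MPa
Total = 58.72 + 7.075 = 65.798 MPa
Pore pressure P_p = 1033 kg/m³ × 10 m/s² × 2940 m = 3.037×10^7 Pa = 30.37 MPa
Effective stress σ' = σ_v − P_p = 65.80 − 30.37 = 35.428 MPa = 5138.3 psi

5100 psi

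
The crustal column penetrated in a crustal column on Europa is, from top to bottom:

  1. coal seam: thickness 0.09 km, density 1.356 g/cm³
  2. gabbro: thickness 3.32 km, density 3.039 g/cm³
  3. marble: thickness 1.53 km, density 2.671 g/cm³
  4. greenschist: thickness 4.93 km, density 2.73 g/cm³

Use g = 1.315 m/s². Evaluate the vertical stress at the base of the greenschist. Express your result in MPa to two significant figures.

coal seam: 1356 kg/m³ × 1.315 m/s² × 90 m = 1.605×10^5 Pa = 0.1605 MPa
gabbro: 3039 kg/m³ × 1.315 m/s² × 3320 m = 1.327×10^7 Pa = 13.27 MPa
marble: 2671 kg/m³ × 1.315 m/s² × 1530 m = 5.374×10^6 Pa = 5.374 MPa
greenschist: 2730 kg/m³ × 1.315 m/s² × 4930 m = 1.770×10^7 Pa = 17.70 MPa
Total = 0.1605 + 13.27 + 5.374 + 17.70 = 36.501 MPa

37 MPa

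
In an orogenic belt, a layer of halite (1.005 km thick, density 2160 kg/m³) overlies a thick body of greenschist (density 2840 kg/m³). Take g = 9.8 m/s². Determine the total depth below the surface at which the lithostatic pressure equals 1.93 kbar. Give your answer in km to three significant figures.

7.18 km

Pressure at base of upper layers: 2160×9.8×1005 = 2.127×10^7 Pa = 0.2127 kbar
Remaining pressure to be supplied by greenschist: 1.930×10^8 − 2.127×10^7 = 1.717×10^8 Pa
Additional depth in greenschist = 1.717×10^8 Pa / (2840 kg/m³ × 9.8 m/s²) = 6170.1 m
Total depth = 1005 m + 6170.1 m = 7175.1 m
= 7.1751 km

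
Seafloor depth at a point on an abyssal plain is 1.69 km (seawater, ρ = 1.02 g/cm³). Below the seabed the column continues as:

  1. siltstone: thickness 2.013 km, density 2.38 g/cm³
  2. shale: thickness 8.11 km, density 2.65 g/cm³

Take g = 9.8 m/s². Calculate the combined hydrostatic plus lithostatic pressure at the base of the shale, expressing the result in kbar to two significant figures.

seawater: 1020 kg/m³ × 9.8 m/s² × 1690 m = 1.689×10^7 Pa = 0.1689 kbar
siltstone: 2380 kg/m³ × 9.8 m/s² × 2013 m = 4.695×10^7 Pa = 0.4695 kbar
shale: 2650 kg/m³ × 9.8 m/s² × 8110 m = 2.106×10^8 Pa = 2.106 kbar
Total = 0.1689 + 0.4695 + 2.106 = 2.7446 kbar

2.7 kbar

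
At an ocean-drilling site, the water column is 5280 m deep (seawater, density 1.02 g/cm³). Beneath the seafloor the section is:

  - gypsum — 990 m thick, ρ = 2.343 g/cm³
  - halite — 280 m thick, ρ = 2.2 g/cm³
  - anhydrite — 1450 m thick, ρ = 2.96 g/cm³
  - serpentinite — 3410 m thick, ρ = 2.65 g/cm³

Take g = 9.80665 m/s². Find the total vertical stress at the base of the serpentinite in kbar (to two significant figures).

2.1 kbar

seawater: 1020 kg/m³ × 9.80665 m/s² × 5280 m = 5.281×10^7 Pa = 0.5281 kbar
gypsum: 2343 kg/m³ × 9.80665 m/s² × 990 m = 2.275×10^7 Pa = 0.2275 kbar
halite: 2200 kg/m³ × 9.80665 m/s² × 280 m = 6.041×10^6 Pa = 0.06041 kbar
anhydrite: 2960 kg/m³ × 9.80665 m/s² × 1450 m = 4.209×10^7 Pa = 0.4209 kbar
serpentinite: 2650 kg/m³ × 9.80665 m/s² × 3410 m = 8.862×10^7 Pa = 0.8862 kbar
Total = 0.5281 + 0.2275 + 0.06041 + 0.4209 + 0.8862 = 2.1231 kbar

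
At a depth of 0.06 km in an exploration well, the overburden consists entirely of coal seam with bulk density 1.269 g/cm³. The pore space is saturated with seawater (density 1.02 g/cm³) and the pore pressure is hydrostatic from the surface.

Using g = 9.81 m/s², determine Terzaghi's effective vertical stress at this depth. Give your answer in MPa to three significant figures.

0.147 MPa

Overburden (lithostatic) stress σ_v:
coal seam: 1269 kg/m³ × 9.81 m/s² × 60 m = 7.469×10^5 Pa = 0.7469 MPa
Pore pressure P_p = 1020 kg/m³ × 9.81 m/s² × 60 m = 6.004×10^5 Pa = 0.6004 MPa
Effective stress σ' = σ_v − P_p = 0.7469 − 0.6004 = 0.14656 MPa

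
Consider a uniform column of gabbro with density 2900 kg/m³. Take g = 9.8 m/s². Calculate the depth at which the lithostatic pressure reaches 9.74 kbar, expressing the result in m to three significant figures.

h = P/(ρg) = 9.74 kbar / (2900 kg/m³ × 9.8 m/s²) = 9.740×10^8 Pa / 28420 Pa/m = 34272 m

34300 m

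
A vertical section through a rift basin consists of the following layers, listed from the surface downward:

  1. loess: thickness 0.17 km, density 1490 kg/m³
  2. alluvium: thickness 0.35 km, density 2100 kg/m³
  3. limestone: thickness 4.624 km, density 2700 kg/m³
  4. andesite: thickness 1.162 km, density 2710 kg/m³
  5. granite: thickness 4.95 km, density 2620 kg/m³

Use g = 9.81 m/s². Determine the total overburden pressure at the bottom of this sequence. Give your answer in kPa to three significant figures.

loess: 1490 kg/m³ × 9.81 m/s² × 170 m = 2.485×10^6 Pa = 2485 kPa
alluvium: 2100 kg/m³ × 9.81 m/s² × 350 m = 7.210×10^6 Pa = 7210 kPa
limestone: 2700 kg/m³ × 9.81 m/s² × 4624 m = 1.225×10^8 Pa = 1.225×10^5 kPa
andesite: 2710 kg/m³ × 9.81 m/s² × 1162 m = 3.089×10^7 Pa = 30892 kPa
granite: 2620 kg/m³ × 9.81 m/s² × 4950 m = 1.272×10^8 Pa = 1.272×10^5 kPa
Total = 2485 + 7210 + 1.225×10^5 + 30892 + 1.272×10^5 = 2.9029×10^5 kPa

290000 kPa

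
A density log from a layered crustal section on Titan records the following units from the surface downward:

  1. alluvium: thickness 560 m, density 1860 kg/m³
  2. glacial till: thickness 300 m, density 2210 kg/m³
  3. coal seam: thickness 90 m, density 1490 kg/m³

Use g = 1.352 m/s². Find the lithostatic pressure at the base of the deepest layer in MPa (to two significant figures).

alluvium: 1860 kg/m³ × 1.352 m/s² × 560 m = 1.408×10^6 Pa = 1.408 MPa
glacial till: 2210 kg/m³ × 1.352 m/s² × 300 m = 8.964×10^5 Pa = 0.8964 MPa
coal seam: 1490 kg/m³ × 1.352 m/s² × 90 m = 1.813×10^5 Pa = 0.1813 MPa
Total = 1.408 + 0.8964 + 0.1813 = 2.4859 MPa

2.5 MPa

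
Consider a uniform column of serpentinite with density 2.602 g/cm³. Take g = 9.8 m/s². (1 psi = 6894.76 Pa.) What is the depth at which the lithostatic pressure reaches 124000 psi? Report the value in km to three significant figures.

h = P/(ρg) = 124000 psi / (2602 kg/m³ × 9.8 m/s²) = 8.549×10^8 Pa / 25500 Pa/m = 33528 m
= 33.528 km

33.5 km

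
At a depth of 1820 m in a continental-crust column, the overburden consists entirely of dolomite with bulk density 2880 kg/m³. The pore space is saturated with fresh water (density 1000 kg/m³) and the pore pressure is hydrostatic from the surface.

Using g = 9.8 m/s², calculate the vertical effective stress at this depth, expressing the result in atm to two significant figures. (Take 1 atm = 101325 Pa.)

330 atm

Overburden (lithostatic) stress σ_v:
dolomite: 2880 kg/m³ × 9.8 m/s² × 1820 m = 5.137×10^7 Pa = 51.37 MPa
Pore pressure P_p = 1000 kg/m³ × 9.8 m/s² × 1820 m = 1.784×10^7 Pa = 17.84 MPa
Effective stress σ' = σ_v − P_p = 51.37 − 17.84 = 33.532 MPa = 330.93 atm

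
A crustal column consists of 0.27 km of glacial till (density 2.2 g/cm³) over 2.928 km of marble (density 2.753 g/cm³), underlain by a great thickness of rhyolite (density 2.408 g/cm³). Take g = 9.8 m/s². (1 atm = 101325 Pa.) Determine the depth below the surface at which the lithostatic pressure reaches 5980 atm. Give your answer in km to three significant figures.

Pressure at base of upper layers: 2200×9.8×270 + 2753×9.8×2928 = 8.482×10^7 Pa = 837.1 atm
Remaining pressure to be supplied by rhyolite: 6.059×10^8 − 8.482×10^7 = 5.211×10^8 Pa
Additional depth in rhyolite = 5.211×10^8 Pa / (2408 kg/m³ × 9.8 m/s²) = 22082 m
Total depth = 3198 m + 22082 m = 25280 m
= 25.280 km

25.3 km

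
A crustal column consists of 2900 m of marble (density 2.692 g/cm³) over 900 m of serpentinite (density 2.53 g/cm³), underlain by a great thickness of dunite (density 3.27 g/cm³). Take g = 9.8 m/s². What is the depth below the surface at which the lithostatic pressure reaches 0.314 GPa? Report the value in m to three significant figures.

10500 m

Pressure at base of upper layers: 2692×9.8×2900 + 2530×9.8×900 = 9.882×10^7 Pa = 0.09882 GPa
Remaining pressure to be supplied by dunite: 3.140×10^8 − 9.882×10^7 = 2.152×10^8 Pa
Additional depth in dunite = 2.152×10^8 Pa / (3270 kg/m³ × 9.8 m/s²) = 6714.7 m
Total depth = 3800 m + 6714.7 m = 10515 m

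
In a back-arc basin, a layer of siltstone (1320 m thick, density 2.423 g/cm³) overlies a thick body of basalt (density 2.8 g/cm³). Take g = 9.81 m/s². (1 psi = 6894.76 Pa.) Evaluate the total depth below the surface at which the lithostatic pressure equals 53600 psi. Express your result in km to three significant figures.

Pressure at base of upper layers: 2423×9.81×1320 = 3.138×10^7 Pa = 4551 psi
Remaining pressure to be supplied by basalt: 3.696×10^8 − 3.138×10^7 = 3.382×10^8 Pa
Additional depth in basalt = 3.382×10^8 Pa / (2800 kg/m³ × 9.81 m/s²) = 12312 m
Total depth = 1320 m + 12312 m = 13632 m
= 13.632 km

13.6 km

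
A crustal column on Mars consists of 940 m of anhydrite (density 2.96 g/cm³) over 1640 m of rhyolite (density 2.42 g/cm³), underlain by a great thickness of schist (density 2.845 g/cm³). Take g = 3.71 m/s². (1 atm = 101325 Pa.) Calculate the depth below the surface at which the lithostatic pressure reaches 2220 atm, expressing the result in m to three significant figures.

21500 m

Pressure at base of upper layers: 2960×3.71×940 + 2420×3.71×1640 = 2.505×10^7 Pa = 247.2 atm
Remaining pressure to be supplied by schist: 2.249×10^8 − 2.505×10^7 = 1.999×10^8 Pa
Additional depth in schist = 1.999×10^8 Pa / (2845 kg/m³ × 3.71 m/s²) = 18938 m
Total depth = 2580 m + 18938 m = 21518 m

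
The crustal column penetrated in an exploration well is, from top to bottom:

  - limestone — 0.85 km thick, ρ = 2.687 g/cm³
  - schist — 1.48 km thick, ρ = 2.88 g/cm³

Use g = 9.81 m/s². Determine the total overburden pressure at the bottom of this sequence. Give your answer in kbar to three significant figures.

0.642 kbar

limestone: 2687 kg/m³ × 9.81 m/s² × 850 m = 2.241×10^7 Pa = 0.2241 kbar
schist: 2880 kg/m³ × 9.81 m/s² × 1480 m = 4.181×10^7 Pa = 0.4181 kbar
Total = 0.2241 + 0.4181 = 0.64220 kbar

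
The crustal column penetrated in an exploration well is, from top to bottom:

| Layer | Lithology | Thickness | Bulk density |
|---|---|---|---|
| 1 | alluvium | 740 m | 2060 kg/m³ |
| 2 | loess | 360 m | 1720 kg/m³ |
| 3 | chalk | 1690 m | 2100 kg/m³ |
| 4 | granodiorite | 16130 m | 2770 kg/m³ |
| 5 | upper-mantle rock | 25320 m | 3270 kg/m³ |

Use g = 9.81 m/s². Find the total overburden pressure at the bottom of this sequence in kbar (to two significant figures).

alluvium: 2060 kg/m³ × 9.81 m/s² × 740 m = 1.495×10^7 Pa = 0.1495 kbar
loess: 1720 kg/m³ × 9.81 m/s² × 360 m = 6.074×10^6 Pa = 0.06074 kbar
chalk: 2100 kg/m³ × 9.81 m/s² × 1690 m = 3.482×10^7 Pa = 0.3482 kbar
granodiorite: 2770 kg/m³ × 9.81 m/s² × 16130 m = 4.383×10^8 Pa = 4.383 kbar
upper-mantle rock: 3270 kg/m³ × 9.81 m/s² × 25320 m = 8.122×10^8 Pa = 8.122 kbar
Total = 0.1495 + 0.06074 + 0.3482 + 4.383 + 8.122 = 13.064 kbar

13 kbar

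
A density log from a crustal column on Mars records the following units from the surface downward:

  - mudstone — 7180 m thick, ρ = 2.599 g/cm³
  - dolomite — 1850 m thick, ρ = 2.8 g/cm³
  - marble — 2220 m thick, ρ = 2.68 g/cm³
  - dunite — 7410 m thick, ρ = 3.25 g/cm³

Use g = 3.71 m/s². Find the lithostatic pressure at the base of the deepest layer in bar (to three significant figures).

2000 bar

mudstone: 2599 kg/m³ × 3.71 m/s² × 7180 m = 6.923×10^7 Pa = 692.3 bar
dolomite: 2800 kg/m³ × 3.71 m/s² × 1850 m = 1.922×10^7 Pa = 192.2 bar
marble: 2680 kg/m³ × 3.71 m/s² × 2220 m = 2.207×10^7 Pa = 220.7 bar
dunite: 3250 kg/m³ × 3.71 m/s² × 7410 m = 8.935×10^7 Pa = 893.5 bar
Total = 692.3 + 192.2 + 220.7 + 893.5 = 1998.7 bar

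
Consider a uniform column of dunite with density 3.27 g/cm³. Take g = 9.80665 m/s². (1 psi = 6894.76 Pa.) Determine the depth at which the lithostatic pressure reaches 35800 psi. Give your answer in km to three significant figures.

7.70 km

h = P/(ρg) = 35800 psi / (3270 kg/m³ × 9.80665 m/s²) = 2.468×10^8 Pa / 32068 Pa/m = 7697.2 m
= 7.6972 km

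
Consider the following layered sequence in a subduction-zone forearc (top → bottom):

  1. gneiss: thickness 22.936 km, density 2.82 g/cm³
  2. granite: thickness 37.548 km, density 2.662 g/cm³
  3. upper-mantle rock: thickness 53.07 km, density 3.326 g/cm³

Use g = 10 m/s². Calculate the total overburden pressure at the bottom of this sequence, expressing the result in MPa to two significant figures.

gneiss: 2820 kg/m³ × 10 m/s² × 22936 m = 6.468×10^8 Pa = 646.8 MPa
granite: 2662 kg/m³ × 10 m/s² × 37548 m = 9.995×10^8 Pa = 999.5 MPa
upper-mantle rock: 3326 kg/m³ × 10 m/s² × 53070 m = 1.765×10^9 Pa = 1765 MPa
Total = 646.8 + 999.5 + 1765 = 3411.4 MPa

3400 MPa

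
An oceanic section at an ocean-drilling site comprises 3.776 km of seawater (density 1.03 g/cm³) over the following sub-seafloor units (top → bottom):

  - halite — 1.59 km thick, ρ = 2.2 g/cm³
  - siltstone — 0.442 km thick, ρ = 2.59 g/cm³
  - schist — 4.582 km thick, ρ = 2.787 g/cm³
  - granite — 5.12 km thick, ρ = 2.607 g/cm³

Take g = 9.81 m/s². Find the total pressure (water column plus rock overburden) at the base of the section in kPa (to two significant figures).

seawater: 1030 kg/m³ × 9.81 m/s² × 3776 m = 3.815×10^7 Pa = 38154 kPa
halite: 2200 kg/m³ × 9.81 m/s² × 1590 m = 3.432×10^7 Pa = 34315 kPa
siltstone: 2590 kg/m³ × 9.81 m/s² × 442 m = 1.123×10^7 Pa = 11230 kPa
schist: 2787 kg/m³ × 9.81 m/s² × 4582 m = 1.253×10^8 Pa = 1.253×10^5 kPa
granite: 2607 kg/m³ × 9.81 m/s² × 5120 m = 1.309×10^8 Pa = 1.309×10^5 kPa
Total = 38154 + 34315 + 11230 + 1.253×10^5 + 1.309×10^5 = 3.3992×10^5 kPa

340000 kPa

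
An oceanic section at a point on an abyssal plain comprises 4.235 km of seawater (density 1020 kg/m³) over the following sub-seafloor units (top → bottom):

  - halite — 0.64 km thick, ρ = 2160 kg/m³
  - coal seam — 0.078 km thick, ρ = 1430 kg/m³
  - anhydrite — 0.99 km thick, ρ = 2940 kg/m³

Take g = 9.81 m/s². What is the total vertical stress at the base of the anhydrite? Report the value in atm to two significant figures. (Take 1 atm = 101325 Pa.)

840 atm

seawater: 1020 kg/m³ × 9.81 m/s² × 4235 m = 4.238×10^7 Pa = 418.2 atm
halite: 2160 kg/m³ × 9.81 m/s² × 640 m = 1.356×10^7 Pa = 133.8 atm
coal seam: 1430 kg/m³ × 9.81 m/s² × 78 m = 1.094×10^6 Pa = 10.80 atm
anhydrite: 2940 kg/m³ × 9.81 m/s² × 990 m = 2.855×10^7 Pa = 281.8 atm
Total = 418.2 + 133.8 + 10.80 + 281.8 = 844.66 atm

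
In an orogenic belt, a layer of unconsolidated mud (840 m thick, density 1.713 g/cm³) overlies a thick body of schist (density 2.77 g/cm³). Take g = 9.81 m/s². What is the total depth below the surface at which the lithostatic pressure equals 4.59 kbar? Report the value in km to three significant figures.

17.2 km

Pressure at base of upper layers: 1713×9.81×840 = 1.412×10^7 Pa = 0.1412 kbar
Remaining pressure to be supplied by schist: 4.590×10^8 − 1.412×10^7 = 4.449×10^8 Pa
Additional depth in schist = 4.449×10^8 Pa / (2770 kg/m³ × 9.81 m/s²) = 16372 m
Total depth = 840 m + 16372 m = 17212 m
= 17.212 km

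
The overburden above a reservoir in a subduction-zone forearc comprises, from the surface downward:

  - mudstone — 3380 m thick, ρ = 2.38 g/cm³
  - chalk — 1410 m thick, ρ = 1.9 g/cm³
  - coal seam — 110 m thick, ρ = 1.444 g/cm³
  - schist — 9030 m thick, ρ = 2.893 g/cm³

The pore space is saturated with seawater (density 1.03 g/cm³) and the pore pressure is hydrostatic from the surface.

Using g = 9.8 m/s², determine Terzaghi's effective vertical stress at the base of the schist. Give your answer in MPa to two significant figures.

Overburden (lithostatic) stress σ_v:
mudstone: 2380 kg/m³ × 9.8 m/s² × 3380 m = 7.884×10^7 Pa = 78.84 MPa
chalk: 1900 kg/m³ × 9.8 m/s² × 1410 m = 2.625×10^7 Pa = 26.25 MPa
coal seam: 1444 kg/m³ × 9.8 m/s² × 110 m = 1.557×10^6 Pa = 1.557 MPa
schist: 2893 kg/m³ × 9.8 m/s² × 9030 m = 2.560×10^8 Pa = 256.0 MPa
Total = 78.84 + 26.25 + 1.557 + 256.0 = 362.66 MPa
Pore pressure P_p = 1030 kg/m³ × 9.8 m/s² × 13930 m = 1.406×10^8 Pa = 140.6 MPa
Effective stress σ' = σ_v − P_p = 362.7 − 140.6 = 222.05 MPa

220 MPa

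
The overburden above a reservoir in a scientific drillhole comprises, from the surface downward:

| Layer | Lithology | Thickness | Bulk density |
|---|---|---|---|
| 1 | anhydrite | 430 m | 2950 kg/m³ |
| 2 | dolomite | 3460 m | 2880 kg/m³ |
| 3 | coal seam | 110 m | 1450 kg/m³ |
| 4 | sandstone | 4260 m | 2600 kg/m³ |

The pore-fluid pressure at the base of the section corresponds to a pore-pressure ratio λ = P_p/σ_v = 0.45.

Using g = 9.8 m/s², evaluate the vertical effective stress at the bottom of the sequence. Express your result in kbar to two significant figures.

1.2 kbar

Overburden (lithostatic) stress σ_v:
anhydrite: 2950 kg/m³ × 9.8 m/s² × 430 m = 1.243×10^7 Pa = 12.43 MPa
dolomite: 2880 kg/m³ × 9.8 m/s² × 3460 m = 9.766×10^7 Pa = 97.66 MPa
coal seam: 1450 kg/m³ × 9.8 m/s² × 110 m = 1.563×10^6 Pa = 1.563 MPa
sandstone: 2600 kg/m³ × 9.8 m/s² × 4260 m = 1.085×10^8 Pa = 108.5 MPa
Total = 12.43 + 97.66 + 1.563 + 108.5 = 220.19 MPa
Pore pressure P_p = λ·σ_v = 0.45 × 220.2 MPa = 99.09 MPa
Effective stress σ' = σ_v − P_p = 220.2 − 99.09 = 121.11 MPa = 1.2111 kbar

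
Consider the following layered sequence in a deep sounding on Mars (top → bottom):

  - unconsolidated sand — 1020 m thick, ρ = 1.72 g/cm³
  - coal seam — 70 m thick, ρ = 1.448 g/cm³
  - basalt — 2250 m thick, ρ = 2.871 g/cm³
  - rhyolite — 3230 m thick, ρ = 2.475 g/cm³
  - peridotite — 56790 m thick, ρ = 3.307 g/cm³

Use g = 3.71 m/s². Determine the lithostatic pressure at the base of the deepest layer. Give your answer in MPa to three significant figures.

unconsolidated sand: 1720 kg/m³ × 3.71 m/s² × 1020 m = 6.509×10^6 Pa = 6.509 MPa
coal seam: 1448 kg/m³ × 3.71 m/s² × 70 m = 3.760×10^5 Pa = 0.3760 MPa
basalt: 2871 kg/m³ × 3.71 m/s² × 2250 m = 2.397×10^7 Pa = 23.97 MPa
rhyolite: 2475 kg/m³ × 3.71 m/s² × 3230 m = 2.966×10^7 Pa = 29.66 MPa
peridotite: 3307 kg/m³ × 3.71 m/s² × 56790 m = 6.968×10^8 Pa = 696.8 MPa
Total = 6.509 + 0.3760 + 23.97 + 29.66 + 696.8 = 757.26 MPa

757 MPa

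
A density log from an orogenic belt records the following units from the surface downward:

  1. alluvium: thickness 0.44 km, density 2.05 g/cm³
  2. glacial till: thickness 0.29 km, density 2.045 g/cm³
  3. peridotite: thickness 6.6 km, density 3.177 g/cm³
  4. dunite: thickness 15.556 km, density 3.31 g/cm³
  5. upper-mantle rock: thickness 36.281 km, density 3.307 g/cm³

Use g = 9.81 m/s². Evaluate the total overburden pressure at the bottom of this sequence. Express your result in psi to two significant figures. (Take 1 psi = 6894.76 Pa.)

280000 psi

alluvium: 2050 kg/m³ × 9.81 m/s² × 440 m = 8.849×10^6 Pa = 1283 psi
glacial till: 2045 kg/m³ × 9.81 m/s² × 290 m = 5.818×10^6 Pa = 843.8 psi
peridotite: 3177 kg/m³ × 9.81 m/s² × 6600 m = 2.057×10^8 Pa = 29834 psi
dunite: 3310 kg/m³ × 9.81 m/s² × 15556 m = 5.051×10^8 Pa = 73262 psi
upper-mantle rock: 3307 kg/m³ × 9.81 m/s² × 36281 m = 1.177×10^9 Pa = 1.707×10^5 psi
Total = 1283 + 843.8 + 29834 + 73262 + 1.707×10^5 = 2.7593×10^5 psi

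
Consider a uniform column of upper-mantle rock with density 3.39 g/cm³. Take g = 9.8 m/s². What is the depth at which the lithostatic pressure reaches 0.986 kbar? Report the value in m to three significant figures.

h = P/(ρg) = 0.986 kbar / (3390 kg/m³ × 9.8 m/s²) = 9.860×10^7 Pa / 33222 Pa/m = 2967.9 m

2970 m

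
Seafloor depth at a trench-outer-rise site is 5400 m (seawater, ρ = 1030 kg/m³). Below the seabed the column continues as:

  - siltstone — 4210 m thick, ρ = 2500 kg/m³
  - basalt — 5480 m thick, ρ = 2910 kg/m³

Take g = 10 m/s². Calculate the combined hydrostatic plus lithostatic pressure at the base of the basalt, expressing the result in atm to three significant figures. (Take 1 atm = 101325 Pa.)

seawater: 1030 kg/m³ × 10 m/s² × 5400 m = 5.562×10^7 Pa = 548.9 atm
siltstone: 2500 kg/m³ × 10 m/s² × 4210 m = 1.052×10^8 Pa = 1039 atm
basalt: 2910 kg/m³ × 10 m/s² × 5480 m = 1.595×10^8 Pa = 1574 atm
Total = 548.9 + 1039 + 1574 = 3161.5 atm

3160 atm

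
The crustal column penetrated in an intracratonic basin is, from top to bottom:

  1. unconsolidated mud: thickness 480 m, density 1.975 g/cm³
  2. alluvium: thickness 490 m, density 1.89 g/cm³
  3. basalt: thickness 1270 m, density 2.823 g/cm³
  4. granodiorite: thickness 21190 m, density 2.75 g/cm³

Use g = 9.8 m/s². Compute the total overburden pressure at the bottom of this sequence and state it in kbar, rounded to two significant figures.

unconsolidated mud: 1975 kg/m³ × 9.8 m/s² × 480 m = 9.290×10^6 Pa = 0.09290 kbar
alluvium: 1890 kg/m³ × 9.8 m/s² × 490 m = 9.076×10^6 Pa = 0.09076 kbar
basalt: 2823 kg/m³ × 9.8 m/s² × 1270 m = 3.514×10^7 Pa = 0.3514 kbar
granodiorite: 2750 kg/m³ × 9.8 m/s² × 21190 m = 5.711×10^8 Pa = 5.711 kbar
Total = 0.09290 + 0.09076 + 0.3514 + 5.711 = 6.2457 kbar

6.2 kbar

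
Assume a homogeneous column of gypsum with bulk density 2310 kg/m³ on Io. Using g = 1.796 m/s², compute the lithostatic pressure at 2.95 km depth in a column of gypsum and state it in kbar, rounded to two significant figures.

0.12 kbar

gypsum: 2310 kg/m³ × 1.796 m/s² × 2950 m = 1.224×10^7 Pa = 0.1224 kbar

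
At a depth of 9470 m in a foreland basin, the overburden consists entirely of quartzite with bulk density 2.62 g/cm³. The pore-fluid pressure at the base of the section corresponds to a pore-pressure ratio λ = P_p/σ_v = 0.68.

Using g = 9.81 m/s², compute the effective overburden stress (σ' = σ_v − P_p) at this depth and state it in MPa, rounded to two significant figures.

78 MPa

Overburden (lithostatic) stress σ_v:
quartzite: 2620 kg/m³ × 9.81 m/s² × 9470 m = 2.434×10^8 Pa = 243.4 MPa
Pore pressure P_p = λ·σ_v = 0.68 × 243.4 MPa = 165.5 MPa
Effective stress σ' = σ_v − P_p = 243.4 − 165.5 = 77.888 MPa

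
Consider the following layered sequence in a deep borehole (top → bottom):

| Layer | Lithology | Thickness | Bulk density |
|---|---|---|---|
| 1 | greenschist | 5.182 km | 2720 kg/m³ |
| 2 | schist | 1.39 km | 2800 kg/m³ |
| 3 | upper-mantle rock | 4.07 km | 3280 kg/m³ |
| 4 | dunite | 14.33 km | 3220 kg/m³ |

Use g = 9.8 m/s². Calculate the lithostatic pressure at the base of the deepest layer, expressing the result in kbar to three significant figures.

7.59 kbar

greenschist: 2720 kg/m³ × 9.8 m/s² × 5182 m = 1.381×10^8 Pa = 1.381 kbar
schist: 2800 kg/m³ × 9.8 m/s² × 1390 m = 3.814×10^7 Pa = 0.3814 kbar
upper-mantle rock: 3280 kg/m³ × 9.8 m/s² × 4070 m = 1.308×10^8 Pa = 1.308 kbar
dunite: 3220 kg/m³ × 9.8 m/s² × 14330 m = 4.522×10^8 Pa = 4.522 kbar
Total = 1.381 + 0.3814 + 1.308 + 4.522 = 7.5930 kbar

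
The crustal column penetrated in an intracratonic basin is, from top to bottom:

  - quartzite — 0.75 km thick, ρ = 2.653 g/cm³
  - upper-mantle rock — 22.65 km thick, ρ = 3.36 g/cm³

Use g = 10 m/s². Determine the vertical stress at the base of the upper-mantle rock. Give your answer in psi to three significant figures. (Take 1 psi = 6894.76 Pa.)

quartzite: 2653 kg/m³ × 10 m/s² × 750 m = 1.990×10^7 Pa = 2886 psi
upper-mantle rock: 3360 kg/m³ × 10 m/s² × 22650 m = 7.610×10^8 Pa = 1.104×10^5 psi
Total = 2886 + 1.104×10^5 = 1.1327×10^5 psi

113000 psi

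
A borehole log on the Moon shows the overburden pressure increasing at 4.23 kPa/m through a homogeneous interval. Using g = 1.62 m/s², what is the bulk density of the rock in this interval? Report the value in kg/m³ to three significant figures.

ρ = (dP/dz)/g = 4.23 kPa/m / 1.62 m/s² = 4230.0 Pa/m / 1.62 m/s² = 2611.1 kg/m³

2610 kg/m³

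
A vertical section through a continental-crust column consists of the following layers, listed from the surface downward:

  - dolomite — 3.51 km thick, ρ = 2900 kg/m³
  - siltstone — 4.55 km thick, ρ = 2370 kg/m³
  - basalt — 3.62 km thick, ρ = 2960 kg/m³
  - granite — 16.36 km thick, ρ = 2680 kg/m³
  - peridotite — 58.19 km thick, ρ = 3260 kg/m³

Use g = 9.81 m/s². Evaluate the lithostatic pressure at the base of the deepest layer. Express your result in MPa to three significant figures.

2600 MPa

dolomite: 2900 kg/m³ × 9.81 m/s² × 3510 m = 9.986×10^7 Pa = 99.86 MPa
siltstone: 2370 kg/m³ × 9.81 m/s² × 4550 m = 1.058×10^8 Pa = 105.8 MPa
basalt: 2960 kg/m³ × 9.81 m/s² × 3620 m = 1.051×10^8 Pa = 105.1 MPa
granite: 2680 kg/m³ × 9.81 m/s² × 16360 m = 4.301×10^8 Pa = 430.1 MPa
peridotite: 3260 kg/m³ × 9.81 m/s² × 58190 m = 1.861×10^9 Pa = 1861 MPa
Total = 99.86 + 105.8 + 105.1 + 430.1 + 1861 = 2601.8 MPa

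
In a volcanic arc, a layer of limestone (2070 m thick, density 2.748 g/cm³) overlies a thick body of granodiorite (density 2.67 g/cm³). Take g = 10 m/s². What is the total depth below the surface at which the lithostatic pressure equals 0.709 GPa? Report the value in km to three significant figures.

26.5 km

Pressure at base of upper layers: 2748×10×2070 = 5.688×10^7 Pa = 0.05688 GPa
Remaining pressure to be supplied by granodiorite: 7.090×10^8 − 5.688×10^7 = 6.521×10^8 Pa
Additional depth in granodiorite = 6.521×10^8 Pa / (2670 kg/m³ × 10 m/s²) = 24424 m
Total depth = 2070 m + 24424 m = 26494 m
= 26.494 km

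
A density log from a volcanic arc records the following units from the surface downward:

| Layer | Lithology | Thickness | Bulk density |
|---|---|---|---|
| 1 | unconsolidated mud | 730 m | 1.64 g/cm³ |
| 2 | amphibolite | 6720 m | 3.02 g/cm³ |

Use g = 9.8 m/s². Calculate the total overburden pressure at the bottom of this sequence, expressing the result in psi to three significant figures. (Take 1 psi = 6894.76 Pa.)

unconsolidated mud: 1640 kg/m³ × 9.8 m/s² × 730 m = 1.173×10^7 Pa = 1702 psi
amphibolite: 3020 kg/m³ × 9.8 m/s² × 6720 m = 1.989×10^8 Pa = 28846 psi
Total = 1702 + 28846 = 30548 psi

30500 psi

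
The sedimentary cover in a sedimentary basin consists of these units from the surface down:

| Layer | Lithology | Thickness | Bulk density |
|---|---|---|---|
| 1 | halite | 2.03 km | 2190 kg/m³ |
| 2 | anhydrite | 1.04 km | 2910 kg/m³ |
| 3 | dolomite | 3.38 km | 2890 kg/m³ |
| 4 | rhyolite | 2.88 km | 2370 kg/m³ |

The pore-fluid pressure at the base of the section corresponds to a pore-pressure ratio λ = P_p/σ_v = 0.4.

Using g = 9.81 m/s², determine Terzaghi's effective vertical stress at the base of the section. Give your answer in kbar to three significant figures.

1.42 kbar

Overburden (lithostatic) stress σ_v:
halite: 2190 kg/m³ × 9.81 m/s² × 2030 m = 4.361×10^7 Pa = 43.61 MPa
anhydrite: 2910 kg/m³ × 9.81 m/s² × 1040 m = 2.969×10^7 Pa = 29.69 MPa
dolomite: 2890 kg/m³ × 9.81 m/s² × 3380 m = 9.583×10^7 Pa = 95.83 MPa
rhyolite: 2370 kg/m³ × 9.81 m/s² × 2880 m = 6.696×10^7 Pa = 66.96 MPa
Total = 43.61 + 29.69 + 95.83 + 66.96 = 236.09 MPa
Pore pressure P_p = λ·σ_v = 0.4 × 236.1 MPa = 94.43 MPa
Effective stress σ' = σ_v − P_p = 236.1 − 94.43 = 141.65 MPa = 1.4165 kbar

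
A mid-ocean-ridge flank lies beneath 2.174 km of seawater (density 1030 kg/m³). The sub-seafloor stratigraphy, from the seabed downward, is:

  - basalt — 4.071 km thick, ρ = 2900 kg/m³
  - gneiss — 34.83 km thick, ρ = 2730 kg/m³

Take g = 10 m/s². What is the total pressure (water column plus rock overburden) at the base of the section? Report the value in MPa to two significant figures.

seawater: 1030 kg/m³ × 10 m/s² × 2174 m = 2.239×10^7 Pa = 22.39 MPa
basalt: 2900 kg/m³ × 10 m/s² × 4071 m = 1.181×10^8 Pa = 118.1 MPa
gneiss: 2730 kg/m³ × 10 m/s² × 34830 m = 9.509×10^8 Pa = 950.9 MPa
Total = 22.39 + 118.1 + 950.9 = 1091.3 MPa

1100 MPa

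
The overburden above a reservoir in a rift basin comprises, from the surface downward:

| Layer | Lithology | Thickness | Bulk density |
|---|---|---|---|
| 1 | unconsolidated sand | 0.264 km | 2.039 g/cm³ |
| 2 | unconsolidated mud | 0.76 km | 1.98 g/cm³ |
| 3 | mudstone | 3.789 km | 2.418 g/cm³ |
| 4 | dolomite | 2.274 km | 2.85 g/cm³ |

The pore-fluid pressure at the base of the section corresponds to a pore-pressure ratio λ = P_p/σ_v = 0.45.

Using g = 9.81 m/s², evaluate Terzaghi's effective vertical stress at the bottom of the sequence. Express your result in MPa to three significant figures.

95.4 MPa

Overburden (lithostatic) stress σ_v:
unconsolidated sand: 2039 kg/m³ × 9.81 m/s² × 264 m = 5.281×10^6 Pa = 5.281 MPa
unconsolidated mud: 1980 kg/m³ × 9.81 m/s² × 760 m = 1.476×10^7 Pa = 14.76 MPa
mudstone: 2418 kg/m³ × 9.81 m/s² × 3789 m = 8.988×10^7 Pa = 89.88 MPa
dolomite: 2850 kg/m³ × 9.81 m/s² × 2274 m = 6.358×10^7 Pa = 63.58 MPa
Total = 5.281 + 14.76 + 89.88 + 63.58 = 173.50 MPa
Pore pressure P_p = λ·σ_v = 0.45 × 173.5 MPa = 78.07 MPa
Effective stress σ' = σ_v − P_p = 173.5 − 78.07 = 95.424 MPa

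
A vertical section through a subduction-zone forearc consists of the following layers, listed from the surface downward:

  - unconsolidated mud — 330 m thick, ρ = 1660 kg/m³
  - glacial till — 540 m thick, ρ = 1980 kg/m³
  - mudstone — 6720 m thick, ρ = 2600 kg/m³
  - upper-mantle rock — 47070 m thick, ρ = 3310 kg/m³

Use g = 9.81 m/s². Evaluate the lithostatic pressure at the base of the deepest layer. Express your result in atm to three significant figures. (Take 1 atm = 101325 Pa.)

16900 atm

unconsolidated mud: 1660 kg/m³ × 9.81 m/s² × 330 m = 5.374×10^6 Pa = 53.04 atm
glacial till: 1980 kg/m³ × 9.81 m/s² × 540 m = 1.049×10^7 Pa = 103.5 atm
mudstone: 2600 kg/m³ × 9.81 m/s² × 6720 m = 1.714×10^8 Pa = 1692 atm
upper-mantle rock: 3310 kg/m³ × 9.81 m/s² × 47070 m = 1.528×10^9 Pa = 15084 atm
Total = 53.04 + 103.5 + 1692 + 15084 = 16932 atm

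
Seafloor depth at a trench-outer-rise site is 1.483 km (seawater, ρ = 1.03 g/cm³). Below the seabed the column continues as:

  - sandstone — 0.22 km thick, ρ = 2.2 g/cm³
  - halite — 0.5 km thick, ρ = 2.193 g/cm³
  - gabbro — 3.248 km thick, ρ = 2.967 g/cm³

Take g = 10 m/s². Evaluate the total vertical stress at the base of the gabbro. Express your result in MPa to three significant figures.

127 MPa

seawater: 1030 kg/m³ × 10 m/s² × 1483 m = 1.527×10^7 Pa = 15.27 MPa
sandstone: 2200 kg/m³ × 10 m/s² × 220 m = 4.840×10^6 Pa = 4.840 MPa
halite: 2193 kg/m³ × 10 m/s² × 500 m = 1.097×10^7 Pa = 10.96 MPa
gabbro: 2967 kg/m³ × 10 m/s² × 3248 m = 9.637×10^7 Pa = 96.37 MPa
Total = 15.27 + 4.840 + 10.96 + 96.37 = 127.45 MPa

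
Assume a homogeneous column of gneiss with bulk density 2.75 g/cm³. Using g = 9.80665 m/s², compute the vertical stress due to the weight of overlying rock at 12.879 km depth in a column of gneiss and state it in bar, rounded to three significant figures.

3470 bar

gneiss: 2750 kg/m³ × 9.80665 m/s² × 12879 m = 3.473×10^8 Pa = 3473 bar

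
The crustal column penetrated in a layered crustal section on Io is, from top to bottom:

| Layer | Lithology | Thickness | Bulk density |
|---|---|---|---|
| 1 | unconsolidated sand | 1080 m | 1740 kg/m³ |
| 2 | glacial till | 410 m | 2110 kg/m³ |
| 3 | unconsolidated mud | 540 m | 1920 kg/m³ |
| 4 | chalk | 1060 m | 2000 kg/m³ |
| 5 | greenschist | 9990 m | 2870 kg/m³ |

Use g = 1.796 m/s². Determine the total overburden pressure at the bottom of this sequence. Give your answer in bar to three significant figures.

unconsolidated sand: 1740 kg/m³ × 1.796 m/s² × 1080 m = 3.375×10^6 Pa = 33.75 bar
glacial till: 2110 kg/m³ × 1.796 m/s² × 410 m = 1.554×10^6 Pa = 15.54 bar
unconsolidated mud: 1920 kg/m³ × 1.796 m/s² × 540 m = 1.862×10^6 Pa = 18.62 bar
chalk: 2000 kg/m³ × 1.796 m/s² × 1060 m = 3.808×10^6 Pa = 38.08 bar
greenschist: 2870 kg/m³ × 1.796 m/s² × 9990 m = 5.149×10^7 Pa = 514.9 bar
Total = 33.75 + 15.54 + 18.62 + 38.08 + 514.9 = 620.92 bar

621 bar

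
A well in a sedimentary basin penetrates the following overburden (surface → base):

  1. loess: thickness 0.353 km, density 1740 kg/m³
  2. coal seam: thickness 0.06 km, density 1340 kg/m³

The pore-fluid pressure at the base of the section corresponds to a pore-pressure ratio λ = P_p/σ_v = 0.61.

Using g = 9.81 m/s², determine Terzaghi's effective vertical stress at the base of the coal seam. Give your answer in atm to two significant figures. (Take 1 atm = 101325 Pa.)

Overburden (lithostatic) stress σ_v:
loess: 1740 kg/m³ × 9.81 m/s² × 353 m = 6.025×10^6 Pa = 6.025 MPa
coal seam: 1340 kg/m³ × 9.81 m/s² × 60 m = 7.887×10^5 Pa = 0.7887 MPa
Total = 6.025 + 0.7887 = 6.8142 MPa
Pore pressure P_p = λ·σ_v = 0.61 × 6.814 MPa = 4.157 MPa
Effective stress σ' = σ_v − P_p = 6.814 − 4.157 = 2.6575 MPa = 26.228 atm

26 atm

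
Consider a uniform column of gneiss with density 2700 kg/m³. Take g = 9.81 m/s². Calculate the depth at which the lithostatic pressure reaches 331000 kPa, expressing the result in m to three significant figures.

h = P/(ρg) = 331000 kPa / (2700 kg/m³ × 9.81 m/s²) = 3.310×10^8 Pa / 26487 Pa/m = 12497 m

12500 m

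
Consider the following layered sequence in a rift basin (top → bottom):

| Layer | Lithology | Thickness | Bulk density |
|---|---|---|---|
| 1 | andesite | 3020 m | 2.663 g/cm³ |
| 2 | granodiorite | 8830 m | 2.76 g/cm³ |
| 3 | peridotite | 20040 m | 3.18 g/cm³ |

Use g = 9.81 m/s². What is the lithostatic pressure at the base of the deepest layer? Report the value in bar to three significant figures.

9430 bar

andesite: 2663 kg/m³ × 9.81 m/s² × 3020 m = 7.889×10^7 Pa = 788.9 bar
granodiorite: 2760 kg/m³ × 9.81 m/s² × 8830 m = 2.391×10^8 Pa = 2391 bar
peridotite: 3180 kg/m³ × 9.81 m/s² × 20040 m = 6.252×10^8 Pa = 6252 bar
Total = 788.9 + 2391 + 6252 = 9431.4 bar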